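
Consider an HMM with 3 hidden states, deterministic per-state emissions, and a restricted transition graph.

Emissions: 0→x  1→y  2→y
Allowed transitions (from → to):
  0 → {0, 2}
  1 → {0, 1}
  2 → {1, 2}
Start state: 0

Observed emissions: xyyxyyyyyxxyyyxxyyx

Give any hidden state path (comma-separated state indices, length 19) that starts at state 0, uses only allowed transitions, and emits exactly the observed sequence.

  [0] x  {0}  => 0  start
  [1] y  {1,2}  => 2  0->2 ok
  [2] y  {1,2}  => 1  2->1 ok
  [3] x  {0}  => 0  1->0 ok
  [4] y  {1,2}  => 2  0->2 ok
  [5] y  {1,2}  => 2  2->2 ok
  [6] y  {1,2}  => 1  2->1 ok
  [7] y  {1,2}  => 1  1->1 ok
  [8] y  {1,2}  => 1  1->1 ok
  [9] x  {0}  => 0  1->0 ok
  [10] x  {0}  => 0  0->0 ok
  [11] y  {1,2}  => 2  0->2 ok
  [12] y  {1,2}  => 2  2->2 ok
  [13] y  {1,2}  => 1  2->1 ok
  [14] x  {0}  => 0  1->0 ok
  [15] x  {0}  => 0  0->0 ok
  [16] y  {1,2}  => 2  0->2 ok
  [17] y  {1,2}  => 1  2->1 ok
  [18] x  {0}  => 0  1->0 ok

0,2,1,0,2,2,1,1,1,0,0,2,2,1,0,0,2,1,0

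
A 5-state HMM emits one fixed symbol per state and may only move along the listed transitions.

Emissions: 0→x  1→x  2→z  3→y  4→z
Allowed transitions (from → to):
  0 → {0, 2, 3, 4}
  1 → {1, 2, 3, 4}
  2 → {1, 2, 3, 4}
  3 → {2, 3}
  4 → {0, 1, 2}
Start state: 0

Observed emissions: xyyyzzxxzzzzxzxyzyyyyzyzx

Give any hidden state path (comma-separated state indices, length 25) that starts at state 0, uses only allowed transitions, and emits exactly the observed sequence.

  pos 0: x in {0,1}, choose 0; start
  pos 1: y in {3}, choose 3; 0->3 ok
  pos 2: y in {3}, choose 3; 3->3 ok
  pos 3: y in {3}, choose 3; 3->3 ok
  pos 4: z in {2,4}, choose 2; 3->2 ok
  pos 5: z in {2,4}, choose 4; 2->4 ok
  pos 6: x in {0,1}, choose 1; 4->1 ok
  pos 7: x in {0,1}, choose 1; 1->1 ok
  pos 8: z in {2,4}, choose 2; 1->2 ok
  pos 9: z in {2,4}, choose 4; 2->4 ok
  pos 10: z in {2,4}, choose 2; 4->2 ok
  pos 11: z in {2,4}, choose 4; 2->4 ok
  pos 12: x in {0,1}, choose 1; 4->1 ok
  pos 13: z in {2,4}, choose 4; 1->4 ok
  pos 14: x in {0,1}, choose 1; 4->1 ok
  pos 15: y in {3}, choose 3; 1->3 ok
  pos 16: z in {2,4}, choose 2; 3->2 ok
  pos 17: y in {3}, choose 3; 2->3 ok
  pos 18: y in {3}, choose 3; 3->3 ok
  pos 19: y in {3}, choose 3; 3->3 ok
  pos 20: y in {3}, choose 3; 3->3 ok
  pos 21: z in {2,4}, choose 2; 3->2 ok
  pos 22: y in {3}, choose 3; 2->3 ok
  pos 23: z in {2,4}, choose 2; 3->2 ok
  pos 24: x in {0,1}, choose 1; 2->1 ok

0,3,3,3,2,4,1,1,2,4,2,4,1,4,1,3,2,3,3,3,3,2,3,2,1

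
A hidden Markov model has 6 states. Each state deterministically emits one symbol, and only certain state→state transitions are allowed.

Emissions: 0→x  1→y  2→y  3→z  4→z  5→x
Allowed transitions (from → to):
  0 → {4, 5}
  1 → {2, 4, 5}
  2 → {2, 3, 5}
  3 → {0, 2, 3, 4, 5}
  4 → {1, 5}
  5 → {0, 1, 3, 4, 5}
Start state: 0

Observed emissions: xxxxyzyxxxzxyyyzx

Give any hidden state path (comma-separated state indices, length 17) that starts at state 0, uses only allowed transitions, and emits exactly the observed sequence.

0,5,5,5,1,4,1,5,0,5,4,5,1,2,2,3,0

  [0] x  {0,5}  => 0  start
  [1] x  {0,5}  => 5  0->5 ok
  [2] x  {0,5}  => 5  5->5 ok
  [3] x  {0,5}  => 5  5->5 ok
  [4] y  {1,2}  => 1  5->1 ok
  [5] z  {3,4}  => 4  1->4 ok
  [6] y  {1,2}  => 1  4->1 ok
  [7] x  {0,5}  => 5  1->5 ok
  [8] x  {0,5}  => 0  5->0 ok
  [9] x  {0,5}  => 5  0->5 ok
  [10] z  {3,4}  => 4  5->4 ok
  [11] x  {0,5}  => 5  4->5 ok
  [12] y  {1,2}  => 1  5->1 ok
  [13] y  {1,2}  => 2  1->2 ok
  [14] y  {1,2}  => 2  2->2 ok
  [15] z  {3,4}  => 3  2->3 ok
  [16] x  {0,5}  => 0  3->0 ok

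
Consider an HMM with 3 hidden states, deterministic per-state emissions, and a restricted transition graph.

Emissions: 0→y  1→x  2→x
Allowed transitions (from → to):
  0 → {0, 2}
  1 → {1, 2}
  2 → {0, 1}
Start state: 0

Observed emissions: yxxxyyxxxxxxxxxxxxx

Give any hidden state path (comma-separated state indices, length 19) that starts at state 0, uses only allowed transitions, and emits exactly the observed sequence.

  [0] y  {0}  => 0  start
  [1] x  {1,2}  => 2  0->2 ok
  [2] x  {1,2}  => 1  2->1 ok
  [3] x  {1,2}  => 2  1->2 ok
  [4] y  {0}  => 0  2->0 ok
  [5] y  {0}  => 0  0->0 ok
  [6] x  {1,2}  => 2  0->2 ok
  [7] x  {1,2}  => 1  2->1 ok
  [8] x  {1,2}  => 1  1->1 ok
  [9] x  {1,2}  => 2  1->2 ok
  [10] x  {1,2}  => 1  2->1 ok
  [11] x  {1,2}  => 1  1->1 ok
  [12] x  {1,2}  => 2  1->2 ok
  [13] x  {1,2}  => 1  2->1 ok
  [14] x  {1,2}  => 2  1->2 ok
  [15] x  {1,2}  => 1  2->1 ok
  [16] x  {1,2}  => 2  1->2 ok
  [17] x  {1,2}  => 1  2->1 ok
  [18] x  {1,2}  => 2  1->2 ok

0,2,1,2,0,0,2,1,1,2,1,1,2,1,2,1,2,1,2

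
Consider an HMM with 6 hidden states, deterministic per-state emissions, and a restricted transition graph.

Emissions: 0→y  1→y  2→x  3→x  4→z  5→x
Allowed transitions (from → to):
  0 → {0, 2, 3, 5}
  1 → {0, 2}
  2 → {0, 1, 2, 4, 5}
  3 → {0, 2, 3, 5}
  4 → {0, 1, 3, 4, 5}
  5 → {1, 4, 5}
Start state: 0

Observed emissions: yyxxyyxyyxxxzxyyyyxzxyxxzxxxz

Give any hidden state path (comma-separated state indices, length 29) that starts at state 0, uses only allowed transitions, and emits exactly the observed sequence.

  [0] y  {0,1}  => 0  start
  [1] y  {0,1}  => 0  0->0 ok
  [2] x  {2,3,5}  => 3  0->3 ok
  [3] x  {2,3,5}  => 5  3->5 ok
  [4] y  {0,1}  => 1  5->1 ok
  [5] y  {0,1}  => 0  1->0 ok
  [6] x  {2,3,5}  => 2  0->2 ok
  [7] y  {0,1}  => 1  2->1 ok
  [8] y  {0,1}  => 0  1->0 ok
  [9] x  {2,3,5}  => 3  0->3 ok
  [10] x  {2,3,5}  => 3  3->3 ok
  [11] x  {2,3,5}  => 2  3->2 ok
  [12] z  {4}  => 4  2->4 ok
  [13] x  {2,3,5}  => 5  4->5 ok
  [14] y  {0,1}  => 1  5->1 ok
  [15] y  {0,1}  => 0  1->0 ok
  [16] y  {0,1}  => 0  0->0 ok
  [17] y  {0,1}  => 0  0->0 ok
  [18] x  {2,3,5}  => 5  0->5 ok
  [19] z  {4}  => 4  5->4 ok
  [20] x  {2,3,5}  => 3  4->3 ok
  [21] y  {0,1}  => 0  3->0 ok
  [22] x  {2,3,5}  => 2  0->2 ok
  [23] x  {2,3,5}  => 2  2->2 ok
  [24] z  {4}  => 4  2->4 ok
  [25] x  {2,3,5}  => 3  4->3 ok
  [26] x  {2,3,5}  => 2  3->2 ok
  [27] x  {2,3,5}  => 5  2->5 ok
  [28] z  {4}  => 4  5->4 ok

0,0,3,5,1,0,2,1,0,3,3,2,4,5,1,0,0,0,5,4,3,0,2,2,4,3,2,5,4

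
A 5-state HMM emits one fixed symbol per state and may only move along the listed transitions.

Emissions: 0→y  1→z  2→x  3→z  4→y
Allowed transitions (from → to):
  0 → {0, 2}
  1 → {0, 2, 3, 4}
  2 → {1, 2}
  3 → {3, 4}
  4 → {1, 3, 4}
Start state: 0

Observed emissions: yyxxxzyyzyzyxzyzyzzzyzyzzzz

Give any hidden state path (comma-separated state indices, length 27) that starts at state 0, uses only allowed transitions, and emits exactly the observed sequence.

0,0,2,2,2,1,4,4,3,4,1,0,2,1,4,1,4,1,3,3,4,3,4,3,3,3,3

  pos 0: y in {0,4}, choose 0; start
  pos 1: y in {0,4}, choose 0; 0->0 ok
  pos 2: x in {2}, choose 2; 0->2 ok
  pos 3: x in {2}, choose 2; 2->2 ok
  pos 4: x in {2}, choose 2; 2->2 ok
  pos 5: z in {1,3}, choose 1; 2->1 ok
  pos 6: y in {0,4}, choose 4; 1->4 ok
  pos 7: y in {0,4}, choose 4; 4->4 ok
  pos 8: z in {1,3}, choose 3; 4->3 ok
  pos 9: y in {0,4}, choose 4; 3->4 ok
  pos 10: z in {1,3}, choose 1; 4->1 ok
  pos 11: y in {0,4}, choose 0; 1->0 ok
  pos 12: x in {2}, choose 2; 0->2 ok
  pos 13: z in {1,3}, choose 1; 2->1 ok
  pos 14: y in {0,4}, choose 4; 1->4 ok
  pos 15: z in {1,3}, choose 1; 4->1 ok
  pos 16: y in {0,4}, choose 4; 1->4 ok
  pos 17: z in {1,3}, choose 1; 4->1 ok
  pos 18: z in {1,3}, choose 3; 1->3 ok
  pos 19: z in {1,3}, choose 3; 3->3 ok
  pos 20: y in {0,4}, choose 4; 3->4 ok
  pos 21: z in {1,3}, choose 3; 4->3 ok
  pos 22: y in {0,4}, choose 4; 3->4 ok
  pos 23: z in {1,3}, choose 3; 4->3 ok
  pos 24: z in {1,3}, choose 3; 3->3 ok
  pos 25: z in {1,3}, choose 3; 3->3 ok
  pos 26: z in {1,3}, choose 3; 3->3 ok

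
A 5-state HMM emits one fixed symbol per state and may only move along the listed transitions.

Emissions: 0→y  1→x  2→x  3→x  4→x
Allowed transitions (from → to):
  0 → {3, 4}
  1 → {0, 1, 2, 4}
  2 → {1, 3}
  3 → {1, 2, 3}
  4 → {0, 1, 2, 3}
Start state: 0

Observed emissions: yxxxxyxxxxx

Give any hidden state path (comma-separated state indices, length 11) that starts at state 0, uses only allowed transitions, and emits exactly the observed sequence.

  t0 'y' -> {0}, take 0 (start)
  t1 'x' -> {1,2,3,4}, take 3 (0->3 ok)
  t2 'x' -> {1,2,3,4}, take 2 (3->2 ok)
  t3 'x' -> {1,2,3,4}, take 3 (2->3 ok)
  t4 'x' -> {1,2,3,4}, take 1 (3->1 ok)
  t5 'y' -> {0}, take 0 (1->0 ok)
  t6 'x' -> {1,2,3,4}, take 4 (0->4 ok)
  t7 'x' -> {1,2,3,4}, take 2 (4->2 ok)
  t8 'x' -> {1,2,3,4}, take 3 (2->3 ok)
  t9 'x' -> {1,2,3,4}, take 3 (3->3 ok)
  t10 'x' -> {1,2,3,4}, take 2 (3->2 ok)

0,3,2,3,1,0,4,2,3,3,2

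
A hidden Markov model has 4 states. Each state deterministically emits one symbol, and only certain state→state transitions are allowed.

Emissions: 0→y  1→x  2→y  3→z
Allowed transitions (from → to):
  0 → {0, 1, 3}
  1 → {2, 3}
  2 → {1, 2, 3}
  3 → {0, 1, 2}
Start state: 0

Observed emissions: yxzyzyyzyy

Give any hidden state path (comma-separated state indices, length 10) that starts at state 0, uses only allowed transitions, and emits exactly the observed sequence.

  0: obs=y cand={0,2} pick 0 [start]
  1: obs=x cand={1} pick 1 [0->1 ok]
  2: obs=z cand={3} pick 3 [1->3 ok]
  3: obs=y cand={0,2} pick 2 [3->2 ok]
  4: obs=z cand={3} pick 3 [2->3 ok]
  5: obs=y cand={0,2} pick 2 [3->2 ok]
  6: obs=y cand={0,2} pick 2 [2->2 ok]
  7: obs=z cand={3} pick 3 [2->3 ok]
  8: obs=y cand={0,2} pick 0 [3->0 ok]
  9: obs=y cand={0,2} pick 0 [0->0 ok]

0,1,3,2,3,2,2,3,0,0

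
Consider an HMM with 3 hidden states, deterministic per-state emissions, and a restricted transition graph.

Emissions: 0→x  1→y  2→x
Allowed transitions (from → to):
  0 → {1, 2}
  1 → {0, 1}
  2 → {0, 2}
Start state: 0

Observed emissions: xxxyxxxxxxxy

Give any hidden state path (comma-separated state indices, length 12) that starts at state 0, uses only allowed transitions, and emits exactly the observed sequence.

  t0 'x' -> {0,2}, take 0 (start)
  t1 'x' -> {0,2}, take 2 (0->2 ok)
  t2 'x' -> {0,2}, take 0 (2->0 ok)
  t3 'y' -> {1}, take 1 (0->1 ok)
  t4 'x' -> {0,2}, take 0 (1->0 ok)
  t5 'x' -> {0,2}, take 2 (0->2 ok)
  t6 'x' -> {0,2}, take 2 (2->2 ok)
  t7 'x' -> {0,2}, take 2 (2->2 ok)
  t8 'x' -> {0,2}, take 2 (2->2 ok)
  t9 'x' -> {0,2}, take 2 (2->2 ok)
  t10 'x' -> {0,2}, take 0 (2->0 ok)
  t11 'y' -> {1}, take 1 (0->1 ok)

0,2,0,1,0,2,2,2,2,2,0,1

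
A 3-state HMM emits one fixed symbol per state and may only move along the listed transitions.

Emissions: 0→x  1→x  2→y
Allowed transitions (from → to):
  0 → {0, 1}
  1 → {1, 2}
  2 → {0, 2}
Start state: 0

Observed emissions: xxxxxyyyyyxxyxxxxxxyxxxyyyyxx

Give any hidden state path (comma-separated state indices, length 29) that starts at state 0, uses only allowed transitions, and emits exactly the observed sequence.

0,1,1,1,1,2,2,2,2,2,0,1,2,0,0,0,0,0,1,2,0,1,1,2,2,2,2,0,0

  0: obs=x cand={0,1} pick 0 [start]
  1: obs=x cand={0,1} pick 1 [0->1 ok]
  2: obs=x cand={0,1} pick 1 [1->1 ok]
  3: obs=x cand={0,1} pick 1 [1->1 ok]
  4: obs=x cand={0,1} pick 1 [1->1 ok]
  5: obs=y cand={2} pick 2 [1->2 ok]
  6: obs=y cand={2} pick 2 [2->2 ok]
  7: obs=y cand={2} pick 2 [2->2 ok]
  8: obs=y cand={2} pick 2 [2->2 ok]
  9: obs=y cand={2} pick 2 [2->2 ok]
  10: obs=x cand={0,1} pick 0 [2->0 ok]
  11: obs=x cand={0,1} pick 1 [0->1 ok]
  12: obs=y cand={2} pick 2 [1->2 ok]
  13: obs=x cand={0,1} pick 0 [2->0 ok]
  14: obs=x cand={0,1} pick 0 [0->0 ok]
  15: obs=x cand={0,1} pick 0 [0->0 ok]
  16: obs=x cand={0,1} pick 0 [0->0 ok]
  17: obs=x cand={0,1} pick 0 [0->0 ok]
  18: obs=x cand={0,1} pick 1 [0->1 ok]
  19: obs=y cand={2} pick 2 [1->2 ok]
  20: obs=x cand={0,1} pick 0 [2->0 ok]
  21: obs=x cand={0,1} pick 1 [0->1 ok]
  22: obs=x cand={0,1} pick 1 [1->1 ok]
  23: obs=y cand={2} pick 2 [1->2 ok]
  24: obs=y cand={2} pick 2 [2->2 ok]
  25: obs=y cand={2} pick 2 [2->2 ok]
  26: obs=y cand={2} pick 2 [2->2 ok]
  27: obs=x cand={0,1} pick 0 [2->0 ok]
  28: obs=x cand={0,1} pick 0 [0->0 ok]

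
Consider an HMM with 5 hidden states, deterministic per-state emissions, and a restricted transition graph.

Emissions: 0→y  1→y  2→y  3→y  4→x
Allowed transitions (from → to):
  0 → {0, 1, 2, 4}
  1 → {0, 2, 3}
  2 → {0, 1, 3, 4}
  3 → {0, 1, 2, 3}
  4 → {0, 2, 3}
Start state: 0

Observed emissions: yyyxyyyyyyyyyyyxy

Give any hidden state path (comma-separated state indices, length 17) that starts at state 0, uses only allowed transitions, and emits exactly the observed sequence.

  t0 'y' -> {0,1,2,3}, take 0 (start)
  t1 'y' -> {0,1,2,3}, take 2 (0->2 ok)
  t2 'y' -> {0,1,2,3}, take 0 (2->0 ok)
  t3 'x' -> {4}, take 4 (0->4 ok)
  t4 'y' -> {0,1,2,3}, take 3 (4->3 ok)
  t5 'y' -> {0,1,2,3}, take 3 (3->3 ok)
  t6 'y' -> {0,1,2,3}, take 1 (3->1 ok)
  t7 'y' -> {0,1,2,3}, take 0 (1->0 ok)
  t8 'y' -> {0,1,2,3}, take 1 (0->1 ok)
  t9 'y' -> {0,1,2,3}, take 3 (1->3 ok)
  t10 'y' -> {0,1,2,3}, take 3 (3->3 ok)
  t11 'y' -> {0,1,2,3}, take 2 (3->2 ok)
  t12 'y' -> {0,1,2,3}, take 3 (2->3 ok)
  t13 'y' -> {0,1,2,3}, take 1 (3->1 ok)
  t14 'y' -> {0,1,2,3}, take 2 (1->2 ok)
  t15 'x' -> {4}, take 4 (2->4 ok)
  t16 'y' -> {0,1,2,3}, take 2 (4->2 ok)

0,2,0,4,3,3,1,0,1,3,3,2,3,1,2,4,2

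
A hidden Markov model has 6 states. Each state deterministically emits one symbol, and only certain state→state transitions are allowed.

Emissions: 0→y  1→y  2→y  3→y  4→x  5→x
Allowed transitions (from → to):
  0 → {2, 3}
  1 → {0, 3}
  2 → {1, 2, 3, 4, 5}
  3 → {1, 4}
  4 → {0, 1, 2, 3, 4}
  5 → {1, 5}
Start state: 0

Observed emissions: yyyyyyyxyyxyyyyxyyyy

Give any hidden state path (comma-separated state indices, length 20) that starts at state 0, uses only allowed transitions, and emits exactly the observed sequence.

0,3,1,3,1,0,3,4,0,3,4,3,1,0,2,4,2,1,0,2

  [0] y  {0,1,2,3}  => 0  start
  [1] y  {0,1,2,3}  => 3  0->3 ok
  [2] y  {0,1,2,3}  => 1  3->1 ok
  [3] y  {0,1,2,3}  => 3  1->3 ok
  [4] y  {0,1,2,3}  => 1  3->1 ok
  [5] y  {0,1,2,3}  => 0  1->0 ok
  [6] y  {0,1,2,3}  => 3  0->3 ok
  [7] x  {4,5}  => 4  3->4 ok
  [8] y  {0,1,2,3}  => 0  4->0 ok
  [9] y  {0,1,2,3}  => 3  0->3 ok
  [10] x  {4,5}  => 4  3->4 ok
  [11] y  {0,1,2,3}  => 3  4->3 ok
  [12] y  {0,1,2,3}  => 1  3->1 ok
  [13] y  {0,1,2,3}  => 0  1->0 ok
  [14] y  {0,1,2,3}  => 2  0->2 ok
  [15] x  {4,5}  => 4  2->4 ok
  [16] y  {0,1,2,3}  => 2  4->2 ok
  [17] y  {0,1,2,3}  => 1  2->1 ok
  [18] y  {0,1,2,3}  => 0  1->0 ok
  [19] y  {0,1,2,3}  => 2  0->2 ok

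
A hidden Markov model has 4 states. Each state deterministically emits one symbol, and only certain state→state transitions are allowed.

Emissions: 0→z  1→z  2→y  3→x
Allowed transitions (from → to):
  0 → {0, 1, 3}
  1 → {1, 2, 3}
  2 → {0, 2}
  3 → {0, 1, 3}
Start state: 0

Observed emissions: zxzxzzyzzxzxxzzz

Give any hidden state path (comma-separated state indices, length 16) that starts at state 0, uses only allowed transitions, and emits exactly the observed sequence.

0,3,1,3,1,1,2,0,1,3,1,3,3,0,0,1

  0: obs=z cand={0,1} pick 0 [start]
  1: obs=x cand={3} pick 3 [0->3 ok]
  2: obs=z cand={0,1} pick 1 [3->1 ok]
  3: obs=x cand={3} pick 3 [1->3 ok]
  4: obs=z cand={0,1} pick 1 [3->1 ok]
  5: obs=z cand={0,1} pick 1 [1->1 ok]
  6: obs=y cand={2} pick 2 [1->2 ok]
  7: obs=z cand={0,1} pick 0 [2->0 ok]
  8: obs=z cand={0,1} pick 1 [0->1 ok]
  9: obs=x cand={3} pick 3 [1->3 ok]
  10: obs=z cand={0,1} pick 1 [3->1 ok]
  11: obs=x cand={3} pick 3 [1->3 ok]
  12: obs=x cand={3} pick 3 [3->3 ok]
  13: obs=z cand={0,1} pick 0 [3->0 ok]
  14: obs=z cand={0,1} pick 0 [0->0 ok]
  15: obs=z cand={0,1} pick 1 [0->1 ok]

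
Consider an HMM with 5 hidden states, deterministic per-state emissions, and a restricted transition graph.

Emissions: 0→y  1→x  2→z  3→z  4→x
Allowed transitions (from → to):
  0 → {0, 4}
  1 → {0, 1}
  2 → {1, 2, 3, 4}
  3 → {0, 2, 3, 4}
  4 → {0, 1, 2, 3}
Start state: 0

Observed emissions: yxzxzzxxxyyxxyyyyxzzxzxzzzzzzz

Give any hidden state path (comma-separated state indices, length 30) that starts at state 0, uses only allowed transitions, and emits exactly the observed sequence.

  pos 0: y in {0}, choose 0; start
  pos 1: x in {1,4}, choose 4; 0->4 ok
  pos 2: z in {2,3}, choose 2; 4->2 ok
  pos 3: x in {1,4}, choose 4; 2->4 ok
  pos 4: z in {2,3}, choose 2; 4->2 ok
  pos 5: z in {2,3}, choose 2; 2->2 ok
  pos 6: x in {1,4}, choose 4; 2->4 ok
  pos 7: x in {1,4}, choose 1; 4->1 ok
  pos 8: x in {1,4}, choose 1; 1->1 ok
  pos 9: y in {0}, choose 0; 1->0 ok
  pos 10: y in {0}, choose 0; 0->0 ok
  pos 11: x in {1,4}, choose 4; 0->4 ok
  pos 12: x in {1,4}, choose 1; 4->1 ok
  pos 13: y in {0}, choose 0; 1->0 ok
  pos 14: y in {0}, choose 0; 0->0 ok
  pos 15: y in {0}, choose 0; 0->0 ok
  pos 16: y in {0}, choose 0; 0->0 ok
  pos 17: x in {1,4}, choose 4; 0->4 ok
  pos 18: z in {2,3}, choose 2; 4->2 ok
  pos 19: z in {2,3}, choose 3; 2->3 ok
  pos 20: x in {1,4}, choose 4; 3->4 ok
  pos 21: z in {2,3}, choose 2; 4->2 ok
  pos 22: x in {1,4}, choose 4; 2->4 ok
  pos 23: z in {2,3}, choose 3; 4->3 ok
  pos 24: z in {2,3}, choose 3; 3->3 ok
  pos 25: z in {2,3}, choose 2; 3->2 ok
  pos 26: z in {2,3}, choose 3; 2->3 ok
  pos 27: z in {2,3}, choose 3; 3->3 ok
  pos 28: z in {2,3}, choose 3; 3->3 ok
  pos 29: z in {2,3}, choose 2; 3->2 ok

0,4,2,4,2,2,4,1,1,0,0,4,1,0,0,0,0,4,2,3,4,2,4,3,3,2,3,3,3,2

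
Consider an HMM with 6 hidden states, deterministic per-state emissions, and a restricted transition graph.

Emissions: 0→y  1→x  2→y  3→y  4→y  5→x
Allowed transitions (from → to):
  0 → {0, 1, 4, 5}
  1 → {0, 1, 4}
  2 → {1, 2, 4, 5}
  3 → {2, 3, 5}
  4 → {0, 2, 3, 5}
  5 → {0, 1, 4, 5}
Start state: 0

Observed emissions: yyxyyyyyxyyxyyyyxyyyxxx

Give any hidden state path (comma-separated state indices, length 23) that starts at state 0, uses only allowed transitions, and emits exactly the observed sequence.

0,0,1,0,4,2,2,2,1,4,3,5,0,4,0,0,5,0,4,2,5,1,1

  [0] y  {0,2,3,4}  => 0  start
  [1] y  {0,2,3,4}  => 0  0->0 ok
  [2] x  {1,5}  => 1  0->1 ok
  [3] y  {0,2,3,4}  => 0  1->0 ok
  [4] y  {0,2,3,4}  => 4  0->4 ok
  [5] y  {0,2,3,4}  => 2  4->2 ok
  [6] y  {0,2,3,4}  => 2  2->2 ok
  [7] y  {0,2,3,4}  => 2  2->2 ok
  [8] x  {1,5}  => 1  2->1 ok
  [9] y  {0,2,3,4}  => 4  1->4 ok
  [10] y  {0,2,3,4}  => 3  4->3 ok
  [11] x  {1,5}  => 5  3->5 ok
  [12] y  {0,2,3,4}  => 0  5->0 ok
  [13] y  {0,2,3,4}  => 4  0->4 ok
  [14] y  {0,2,3,4}  => 0  4->0 ok
  [15] y  {0,2,3,4}  => 0  0->0 ok
  [16] x  {1,5}  => 5  0->5 ok
  [17] y  {0,2,3,4}  => 0  5->0 ok
  [18] y  {0,2,3,4}  => 4  0->4 ok
  [19] y  {0,2,3,4}  => 2  4->2 ok
  [20] x  {1,5}  => 5  2->5 ok
  [21] x  {1,5}  => 1  5->1 ok
  [22] x  {1,5}  => 1  1->1 ok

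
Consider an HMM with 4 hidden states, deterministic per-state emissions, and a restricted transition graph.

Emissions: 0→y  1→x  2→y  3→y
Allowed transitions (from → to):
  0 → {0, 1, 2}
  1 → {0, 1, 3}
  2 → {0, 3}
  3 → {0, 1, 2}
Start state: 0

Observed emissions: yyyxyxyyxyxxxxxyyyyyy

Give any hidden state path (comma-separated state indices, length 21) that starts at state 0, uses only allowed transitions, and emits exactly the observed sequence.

0,0,0,1,3,1,3,0,1,0,1,1,1,1,1,3,0,0,2,0,0

  0: obs=y cand={0,2,3} pick 0 [start]
  1: obs=y cand={0,2,3} pick 0 [0->0 ok]
  2: obs=y cand={0,2,3} pick 0 [0->0 ok]
  3: obs=x cand={1} pick 1 [0->1 ok]
  4: obs=y cand={0,2,3} pick 3 [1->3 ok]
  5: obs=x cand={1} pick 1 [3->1 ok]
  6: obs=y cand={0,2,3} pick 3 [1->3 ok]
  7: obs=y cand={0,2,3} pick 0 [3->0 ok]
  8: obs=x cand={1} pick 1 [0->1 ok]
  9: obs=y cand={0,2,3} pick 0 [1->0 ok]
  10: obs=x cand={1} pick 1 [0->1 ok]
  11: obs=x cand={1} pick 1 [1->1 ok]
  12: obs=x cand={1} pick 1 [1->1 ok]
  13: obs=x cand={1} pick 1 [1->1 ok]
  14: obs=x cand={1} pick 1 [1->1 ok]
  15: obs=y cand={0,2,3} pick 3 [1->3 ok]
  16: obs=y cand={0,2,3} pick 0 [3->0 ok]
  17: obs=y cand={0,2,3} pick 0 [0->0 ok]
  18: obs=y cand={0,2,3} pick 2 [0->2 ok]
  19: obs=y cand={0,2,3} pick 0 [2->0 ok]
  20: obs=y cand={0,2,3} pick 0 [0->0 ok]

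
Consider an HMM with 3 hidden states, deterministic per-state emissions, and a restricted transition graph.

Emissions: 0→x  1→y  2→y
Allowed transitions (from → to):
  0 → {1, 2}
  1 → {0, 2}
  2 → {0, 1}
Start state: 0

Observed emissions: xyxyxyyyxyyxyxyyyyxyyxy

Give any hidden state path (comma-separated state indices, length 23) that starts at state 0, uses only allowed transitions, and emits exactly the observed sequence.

0,2,0,1,0,1,2,1,0,1,2,0,2,0,1,2,1,2,0,1,2,0,2

  [0] x  {0}  => 0  start
  [1] y  {1,2}  => 2  0->2 ok
  [2] x  {0}  => 0  2->0 ok
  [3] y  {1,2}  => 1  0->1 ok
  [4] x  {0}  => 0  1->0 ok
  [5] y  {1,2}  => 1  0->1 ok
  [6] y  {1,2}  => 2  1->2 ok
  [7] y  {1,2}  => 1  2->1 ok
  [8] x  {0}  => 0  1->0 ok
  [9] y  {1,2}  => 1  0->1 ok
  [10] y  {1,2}  => 2  1->2 ok
  [11] x  {0}  => 0  2->0 ok
  [12] y  {1,2}  => 2  0->2 ok
  [13] x  {0}  => 0  2->0 ok
  [14] y  {1,2}  => 1  0->1 ok
  [15] y  {1,2}  => 2  1->2 ok
  [16] y  {1,2}  => 1  2->1 ok
  [17] y  {1,2}  => 2  1->2 ok
  [18] x  {0}  => 0  2->0 ok
  [19] y  {1,2}  => 1  0->1 ok
  [20] y  {1,2}  => 2  1->2 ok
  [21] x  {0}  => 0  2->0 ok
  [22] y  {1,2}  => 2  0->2 ok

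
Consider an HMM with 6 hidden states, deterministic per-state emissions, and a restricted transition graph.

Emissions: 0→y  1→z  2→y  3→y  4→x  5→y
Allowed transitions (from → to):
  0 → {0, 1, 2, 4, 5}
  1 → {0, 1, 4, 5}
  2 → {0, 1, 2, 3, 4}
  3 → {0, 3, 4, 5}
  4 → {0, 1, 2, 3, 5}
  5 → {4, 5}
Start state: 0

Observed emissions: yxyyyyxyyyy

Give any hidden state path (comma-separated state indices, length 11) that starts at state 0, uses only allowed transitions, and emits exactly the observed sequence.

0,4,3,0,5,5,4,2,2,2,0

  [0] y  {0,2,3,5}  => 0  start
  [1] x  {4}  => 4  0->4 ok
  [2] y  {0,2,3,5}  => 3  4->3 ok
  [3] y  {0,2,3,5}  => 0  3->0 ok
  [4] y  {0,2,3,5}  => 5  0->5 ok
  [5] y  {0,2,3,5}  => 5  5->5 ok
  [6] x  {4}  => 4  5->4 ok
  [7] y  {0,2,3,5}  => 2  4->2 ok
  [8] y  {0,2,3,5}  => 2  2->2 ok
  [9] y  {0,2,3,5}  => 2  2->2 ok
  [10] y  {0,2,3,5}  => 0  2->0 ok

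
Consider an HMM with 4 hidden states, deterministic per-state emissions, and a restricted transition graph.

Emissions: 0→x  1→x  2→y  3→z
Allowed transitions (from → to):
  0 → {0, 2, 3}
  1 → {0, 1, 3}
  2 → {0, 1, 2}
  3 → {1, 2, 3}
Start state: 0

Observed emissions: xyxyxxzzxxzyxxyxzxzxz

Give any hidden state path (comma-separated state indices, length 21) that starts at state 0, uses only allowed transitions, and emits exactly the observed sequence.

  pos 0: x in {0,1}, choose 0; start
  pos 1: y in {2}, choose 2; 0->2 ok
  pos 2: x in {0,1}, choose 0; 2->0 ok
  pos 3: y in {2}, choose 2; 0->2 ok
  pos 4: x in {0,1}, choose 1; 2->1 ok
  pos 5: x in {0,1}, choose 0; 1->0 ok
  pos 6: z in {3}, choose 3; 0->3 ok
  pos 7: z in {3}, choose 3; 3->3 ok
  pos 8: x in {0,1}, choose 1; 3->1 ok
  pos 9: x in {0,1}, choose 1; 1->1 ok
  pos 10: z in {3}, choose 3; 1->3 ok
  pos 11: y in {2}, choose 2; 3->2 ok
  pos 12: x in {0,1}, choose 1; 2->1 ok
  pos 13: x in {0,1}, choose 0; 1->0 ok
  pos 14: y in {2}, choose 2; 0->2 ok
  pos 15: x in {0,1}, choose 1; 2->1 ok
  pos 16: z in {3}, choose 3; 1->3 ok
  pos 17: x in {0,1}, choose 1; 3->1 ok
  pos 18: z in {3}, choose 3; 1->3 ok
  pos 19: x in {0,1}, choose 1; 3->1 ok
  pos 20: z in {3}, choose 3; 1->3 ok

0,2,0,2,1,0,3,3,1,1,3,2,1,0,2,1,3,1,3,1,3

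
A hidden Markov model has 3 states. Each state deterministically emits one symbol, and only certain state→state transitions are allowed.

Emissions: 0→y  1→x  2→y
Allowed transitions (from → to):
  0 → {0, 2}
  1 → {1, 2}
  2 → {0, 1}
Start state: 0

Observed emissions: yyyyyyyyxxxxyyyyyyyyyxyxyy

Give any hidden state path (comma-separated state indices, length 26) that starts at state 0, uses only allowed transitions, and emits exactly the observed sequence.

  pos 0: y in {0,2}, choose 0; start
  pos 1: y in {0,2}, choose 2; 0->2 ok
  pos 2: y in {0,2}, choose 0; 2->0 ok
  pos 3: y in {0,2}, choose 2; 0->2 ok
  pos 4: y in {0,2}, choose 0; 2->0 ok
  pos 5: y in {0,2}, choose 2; 0->2 ok
  pos 6: y in {0,2}, choose 0; 2->0 ok
  pos 7: y in {0,2}, choose 2; 0->2 ok
  pos 8: x in {1}, choose 1; 2->1 ok
  pos 9: x in {1}, choose 1; 1->1 ok
  pos 10: x in {1}, choose 1; 1->1 ok
  pos 11: x in {1}, choose 1; 1->1 ok
  pos 12: y in {0,2}, choose 2; 1->2 ok
  pos 13: y in {0,2}, choose 0; 2->0 ok
  pos 14: y in {0,2}, choose 2; 0->2 ok
  pos 15: y in {0,2}, choose 0; 2->0 ok
  pos 16: y in {0,2}, choose 2; 0->2 ok
  pos 17: y in {0,2}, choose 0; 2->0 ok
  pos 18: y in {0,2}, choose 2; 0->2 ok
  pos 19: y in {0,2}, choose 0; 2->0 ok
  pos 20: y in {0,2}, choose 2; 0->2 ok
  pos 21: x in {1}, choose 1; 2->1 ok
  pos 22: y in {0,2}, choose 2; 1->2 ok
  pos 23: x in {1}, choose 1; 2->1 ok
  pos 24: y in {0,2}, choose 2; 1->2 ok
  pos 25: y in {0,2}, choose 0; 2->0 ok

0,2,0,2,0,2,0,2,1,1,1,1,2,0,2,0,2,0,2,0,2,1,2,1,2,0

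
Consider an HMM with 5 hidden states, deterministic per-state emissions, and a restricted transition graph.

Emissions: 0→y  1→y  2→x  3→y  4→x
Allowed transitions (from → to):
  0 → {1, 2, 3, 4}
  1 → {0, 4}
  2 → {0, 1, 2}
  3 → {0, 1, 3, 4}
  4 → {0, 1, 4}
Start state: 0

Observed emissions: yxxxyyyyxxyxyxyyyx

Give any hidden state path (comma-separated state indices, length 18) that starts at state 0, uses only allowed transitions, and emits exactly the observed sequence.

  0: obs=y cand={0,1,3} pick 0 [start]
  1: obs=x cand={2,4} pick 4 [0->4 ok]
  2: obs=x cand={2,4} pick 4 [4->4 ok]
  3: obs=x cand={2,4} pick 4 [4->4 ok]
  4: obs=y cand={0,1,3} pick 0 [4->0 ok]
  5: obs=y cand={0,1,3} pick 1 [0->1 ok]
  6: obs=y cand={0,1,3} pick 0 [1->0 ok]
  7: obs=y cand={0,1,3} pick 1 [0->1 ok]
  8: obs=x cand={2,4} pick 4 [1->4 ok]
  9: obs=x cand={2,4} pick 4 [4->4 ok]
  10: obs=y cand={0,1,3} pick 1 [4->1 ok]
  11: obs=x cand={2,4} pick 4 [1->4 ok]
  12: obs=y cand={0,1,3} pick 1 [4->1 ok]
  13: obs=x cand={2,4} pick 4 [1->4 ok]
  14: obs=y cand={0,1,3} pick 1 [4->1 ok]
  15: obs=y cand={0,1,3} pick 0 [1->0 ok]
  16: obs=y cand={0,1,3} pick 3 [0->3 ok]
  17: obs=x cand={2,4} pick 4 [3->4 ok]

0,4,4,4,0,1,0,1,4,4,1,4,1,4,1,0,3,4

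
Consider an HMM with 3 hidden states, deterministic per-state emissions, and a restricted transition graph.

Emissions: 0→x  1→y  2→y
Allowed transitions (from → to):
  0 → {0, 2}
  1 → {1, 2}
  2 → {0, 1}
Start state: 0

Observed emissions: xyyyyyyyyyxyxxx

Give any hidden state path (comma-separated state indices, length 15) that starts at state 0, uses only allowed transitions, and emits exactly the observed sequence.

0,2,1,1,1,1,1,2,1,2,0,2,0,0,0

  pos 0: x in {0}, choose 0; start
  pos 1: y in {1,2}, choose 2; 0->2 ok
  pos 2: y in {1,2}, choose 1; 2->1 ok
  pos 3: y in {1,2}, choose 1; 1->1 ok
  pos 4: y in {1,2}, choose 1; 1->1 ok
  pos 5: y in {1,2}, choose 1; 1->1 ok
  pos 6: y in {1,2}, choose 1; 1->1 ok
  pos 7: y in {1,2}, choose 2; 1->2 ok
  pos 8: y in {1,2}, choose 1; 2->1 ok
  pos 9: y in {1,2}, choose 2; 1->2 ok
  pos 10: x in {0}, choose 0; 2->0 ok
  pos 11: y in {1,2}, choose 2; 0->2 ok
  pos 12: x in {0}, choose 0; 2->0 ok
  pos 13: x in {0}, choose 0; 0->0 ok
  pos 14: x in {0}, choose 0; 0->0 ok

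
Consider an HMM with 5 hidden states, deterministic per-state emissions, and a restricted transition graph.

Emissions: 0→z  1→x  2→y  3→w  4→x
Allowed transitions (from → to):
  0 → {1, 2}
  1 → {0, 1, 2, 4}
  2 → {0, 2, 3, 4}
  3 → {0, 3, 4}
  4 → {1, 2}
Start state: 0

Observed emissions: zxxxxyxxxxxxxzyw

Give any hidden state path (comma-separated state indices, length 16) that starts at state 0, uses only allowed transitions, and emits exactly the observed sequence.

  pos 0: z in {0}, choose 0; start
  pos 1: x in {1,4}, choose 1; 0->1 ok
  pos 2: x in {1,4}, choose 4; 1->4 ok
  pos 3: x in {1,4}, choose 1; 4->1 ok
  pos 4: x in {1,4}, choose 4; 1->4 ok
  pos 5: y in {2}, choose 2; 4->2 ok
  pos 6: x in {1,4}, choose 4; 2->4 ok
  pos 7: x in {1,4}, choose 1; 4->1 ok
  pos 8: x in {1,4}, choose 4; 1->4 ok
  pos 9: x in {1,4}, choose 1; 4->1 ok
  pos 10: x in {1,4}, choose 1; 1->1 ok
  pos 11: x in {1,4}, choose 1; 1->1 ok
  pos 12: x in {1,4}, choose 1; 1->1 ok
  pos 13: z in {0}, choose 0; 1->0 ok
  pos 14: y in {2}, choose 2; 0->2 ok
  pos 15: w in {3}, choose 3; 2->3 ok

0,1,4,1,4,2,4,1,4,1,1,1,1,0,2,3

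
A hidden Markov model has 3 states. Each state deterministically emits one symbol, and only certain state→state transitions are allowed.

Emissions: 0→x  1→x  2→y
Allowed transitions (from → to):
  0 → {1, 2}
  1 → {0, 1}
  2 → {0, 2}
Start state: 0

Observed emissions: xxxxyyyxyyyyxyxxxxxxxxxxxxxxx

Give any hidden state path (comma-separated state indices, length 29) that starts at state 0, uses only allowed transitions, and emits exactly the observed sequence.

0,1,1,0,2,2,2,0,2,2,2,2,0,2,0,1,1,1,1,1,0,1,1,0,1,1,1,1,0

  0: obs=x cand={0,1} pick 0 [start]
  1: obs=x cand={0,1} pick 1 [0->1 ok]
  2: obs=x cand={0,1} pick 1 [1->1 ok]
  3: obs=x cand={0,1} pick 0 [1->0 ok]
  4: obs=y cand={2} pick 2 [0->2 ok]
  5: obs=y cand={2} pick 2 [2->2 ok]
  6: obs=y cand={2} pick 2 [2->2 ok]
  7: obs=x cand={0,1} pick 0 [2->0 ok]
  8: obs=y cand={2} pick 2 [0->2 ok]
  9: obs=y cand={2} pick 2 [2->2 ok]
  10: obs=y cand={2} pick 2 [2->2 ok]
  11: obs=y cand={2} pick 2 [2->2 ok]
  12: obs=x cand={0,1} pick 0 [2->0 ok]
  13: obs=y cand={2} pick 2 [0->2 ok]
  14: obs=x cand={0,1} pick 0 [2->0 ok]
  15: obs=x cand={0,1} pick 1 [0->1 ok]
  16: obs=x cand={0,1} pick 1 [1->1 ok]
  17: obs=x cand={0,1} pick 1 [1->1 ok]
  18: obs=x cand={0,1} pick 1 [1->1 ok]
  19: obs=x cand={0,1} pick 1 [1->1 ok]
  20: obs=x cand={0,1} pick 0 [1->0 ok]
  21: obs=x cand={0,1} pick 1 [0->1 ok]
  22: obs=x cand={0,1} pick 1 [1->1 ok]
  23: obs=x cand={0,1} pick 0 [1->0 ok]
  24: obs=x cand={0,1} pick 1 [0->1 ok]
  25: obs=x cand={0,1} pick 1 [1->1 ok]
  26: obs=x cand={0,1} pick 1 [1->1 ok]
  27: obs=x cand={0,1} pick 1 [1->1 ok]
  28: obs=x cand={0,1} pick 0 [1->0 ok]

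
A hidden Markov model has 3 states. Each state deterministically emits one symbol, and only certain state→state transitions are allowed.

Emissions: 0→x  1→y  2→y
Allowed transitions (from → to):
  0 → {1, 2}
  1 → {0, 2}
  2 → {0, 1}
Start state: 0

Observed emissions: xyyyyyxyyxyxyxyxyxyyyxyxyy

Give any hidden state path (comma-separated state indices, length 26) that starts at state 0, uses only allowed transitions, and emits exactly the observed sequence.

  t0 'x' -> {0}, take 0 (start)
  t1 'y' -> {1,2}, take 2 (0->2 ok)
  t2 'y' -> {1,2}, take 1 (2->1 ok)
  t3 'y' -> {1,2}, take 2 (1->2 ok)
  t4 'y' -> {1,2}, take 1 (2->1 ok)
  t5 'y' -> {1,2}, take 2 (1->2 ok)
  t6 'x' -> {0}, take 0 (2->0 ok)
  t7 'y' -> {1,2}, take 1 (0->1 ok)
  t8 'y' -> {1,2}, take 2 (1->2 ok)
  t9 'x' -> {0}, take 0 (2->0 ok)
  t10 'y' -> {1,2}, take 2 (0->2 ok)
  t11 'x' -> {0}, take 0 (2->0 ok)
  t12 'y' -> {1,2}, take 2 (0->2 ok)
  t13 'x' -> {0}, take 0 (2->0 ok)
  t14 'y' -> {1,2}, take 1 (0->1 ok)
  t15 'x' -> {0}, take 0 (1->0 ok)
  t16 'y' -> {1,2}, take 1 (0->1 ok)
  t17 'x' -> {0}, take 0 (1->0 ok)
  t18 'y' -> {1,2}, take 2 (0->2 ok)
  t19 'y' -> {1,2}, take 1 (2->1 ok)
  t20 'y' -> {1,2}, take 2 (1->2 ok)
  t21 'x' -> {0}, take 0 (2->0 ok)
  t22 'y' -> {1,2}, take 1 (0->1 ok)
  t23 'x' -> {0}, take 0 (1->0 ok)
  t24 'y' -> {1,2}, take 1 (0->1 ok)
  t25 'y' -> {1,2}, take 2 (1->2 ok)

0,2,1,2,1,2,0,1,2,0,2,0,2,0,1,0,1,0,2,1,2,0,1,0,1,2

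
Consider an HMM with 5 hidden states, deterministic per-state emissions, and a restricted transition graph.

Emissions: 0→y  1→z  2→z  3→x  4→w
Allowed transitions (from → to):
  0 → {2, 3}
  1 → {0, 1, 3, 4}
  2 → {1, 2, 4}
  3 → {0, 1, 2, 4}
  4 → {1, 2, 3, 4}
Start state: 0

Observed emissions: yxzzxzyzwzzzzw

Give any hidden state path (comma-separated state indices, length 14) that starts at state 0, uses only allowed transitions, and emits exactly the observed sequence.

  [0] y  {0}  => 0  start
  [1] x  {3}  => 3  0->3 ok
  [2] z  {1,2}  => 1  3->1 ok
  [3] z  {1,2}  => 1  1->1 ok
  [4] x  {3}  => 3  1->3 ok
  [5] z  {1,2}  => 1  3->1 ok
  [6] y  {0}  => 0  1->0 ok
  [7] z  {1,2}  => 2  0->2 ok
  [8] w  {4}  => 4  2->4 ok
  [9] z  {1,2}  => 2  4->2 ok
  [10] z  {1,2}  => 2  2->2 ok
  [11] z  {1,2}  => 1  2->1 ok
  [12] z  {1,2}  => 1  1->1 ok
  [13] w  {4}  => 4  1->4 ok

0,3,1,1,3,1,0,2,4,2,2,1,1,4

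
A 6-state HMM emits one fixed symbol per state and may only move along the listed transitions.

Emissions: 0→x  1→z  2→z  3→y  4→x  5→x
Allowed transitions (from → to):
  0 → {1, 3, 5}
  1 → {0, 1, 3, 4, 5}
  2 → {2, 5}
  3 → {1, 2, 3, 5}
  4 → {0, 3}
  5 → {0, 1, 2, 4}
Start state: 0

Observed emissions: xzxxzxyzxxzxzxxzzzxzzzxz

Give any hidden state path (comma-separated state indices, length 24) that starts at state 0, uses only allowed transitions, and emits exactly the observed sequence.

  [0] x  {0,4,5}  => 0  start
  [1] z  {1,2}  => 1  0->1 ok
  [2] x  {0,4,5}  => 4  1->4 ok
  [3] x  {0,4,5}  => 0  4->0 ok
  [4] z  {1,2}  => 1  0->1 ok
  [5] x  {0,4,5}  => 4  1->4 ok
  [6] y  {3}  => 3  4->3 ok
  [7] z  {1,2}  => 2  3->2 ok
  [8] x  {0,4,5}  => 5  2->5 ok
  [9] x  {0,4,5}  => 0  5->0 ok
  [10] z  {1,2}  => 1  0->1 ok
  [11] x  {0,4,5}  => 5  1->5 ok
  [12] z  {1,2}  => 1  5->1 ok
  [13] x  {0,4,5}  => 0  1->0 ok
  [14] x  {0,4,5}  => 5  0->5 ok
  [15] z  {1,2}  => 2  5->2 ok
  [16] z  {1,2}  => 2  2->2 ok
  [17] z  {1,2}  => 2  2->2 ok
  [18] x  {0,4,5}  => 5  2->5 ok
  [19] z  {1,2}  => 1  5->1 ok
  [20] z  {1,2}  => 1  1->1 ok
  [21] z  {1,2}  => 1  1->1 ok
  [22] x  {0,4,5}  => 5  1->5 ok
  [23] z  {1,2}  => 1  5->1 ok

0,1,4,0,1,4,3,2,5,0,1,5,1,0,5,2,2,2,5,1,1,1,5,1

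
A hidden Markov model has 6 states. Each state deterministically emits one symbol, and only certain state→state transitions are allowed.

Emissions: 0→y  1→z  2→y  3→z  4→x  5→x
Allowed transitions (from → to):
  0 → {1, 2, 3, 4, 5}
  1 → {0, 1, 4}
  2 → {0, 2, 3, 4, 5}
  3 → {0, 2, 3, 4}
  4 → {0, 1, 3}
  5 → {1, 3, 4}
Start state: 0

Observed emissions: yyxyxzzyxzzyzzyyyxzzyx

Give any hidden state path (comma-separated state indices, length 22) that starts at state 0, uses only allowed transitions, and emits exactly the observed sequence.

0,2,4,0,5,3,3,0,4,1,1,0,1,1,0,2,0,5,3,3,0,4

  [0] y  {0,2}  => 0  start
  [1] y  {0,2}  => 2  0->2 ok
  [2] x  {4,5}  => 4  2->4 ok
  [3] y  {0,2}  => 0  4->0 ok
  [4] x  {4,5}  => 5  0->5 ok
  [5] z  {1,3}  => 3  5->3 ok
  [6] z  {1,3}  => 3  3->3 ok
  [7] y  {0,2}  => 0  3->0 ok
  [8] x  {4,5}  => 4  0->4 ok
  [9] z  {1,3}  => 1  4->1 ok
  [10] z  {1,3}  => 1  1->1 ok
  [11] y  {0,2}  => 0  1->0 ok
  [12] z  {1,3}  => 1  0->1 ok
  [13] z  {1,3}  => 1  1->1 ok
  [14] y  {0,2}  => 0  1->0 ok
  [15] y  {0,2}  => 2  0->2 ok
  [16] y  {0,2}  => 0  2->0 ok
  [17] x  {4,5}  => 5  0->5 ok
  [18] z  {1,3}  => 3  5->3 ok
  [19] z  {1,3}  => 3  3->3 ok
  [20] y  {0,2}  => 0  3->0 ok
  [21] x  {4,5}  => 4  0->4 ok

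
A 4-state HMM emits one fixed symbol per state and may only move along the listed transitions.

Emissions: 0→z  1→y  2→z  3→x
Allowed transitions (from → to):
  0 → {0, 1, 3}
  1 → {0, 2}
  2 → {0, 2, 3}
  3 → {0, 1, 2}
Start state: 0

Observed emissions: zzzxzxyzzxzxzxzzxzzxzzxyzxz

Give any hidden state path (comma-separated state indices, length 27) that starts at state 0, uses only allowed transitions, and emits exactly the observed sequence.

0,0,0,3,2,3,1,2,2,3,0,3,0,3,0,0,3,2,2,3,0,0,3,1,0,3,2

  pos 0: z in {0,2}, choose 0; start
  pos 1: z in {0,2}, choose 0; 0->0 ok
  pos 2: z in {0,2}, choose 0; 0->0 ok
  pos 3: x in {3}, choose 3; 0->3 ok
  pos 4: z in {0,2}, choose 2; 3->2 ok
  pos 5: x in {3}, choose 3; 2->3 ok
  pos 6: y in {1}, choose 1; 3->1 ok
  pos 7: z in {0,2}, choose 2; 1->2 ok
  pos 8: z in {0,2}, choose 2; 2->2 ok
  pos 9: x in {3}, choose 3; 2->3 ok
  pos 10: z in {0,2}, choose 0; 3->0 ok
  pos 11: x in {3}, choose 3; 0->3 ok
  pos 12: z in {0,2}, choose 0; 3->0 ok
  pos 13: x in {3}, choose 3; 0->3 ok
  pos 14: z in {0,2}, choose 0; 3->0 ok
  pos 15: z in {0,2}, choose 0; 0->0 ok
  pos 16: x in {3}, choose 3; 0->3 ok
  pos 17: z in {0,2}, choose 2; 3->2 ok
  pos 18: z in {0,2}, choose 2; 2->2 ok
  pos 19: x in {3}, choose 3; 2->3 ok
  pos 20: z in {0,2}, choose 0; 3->0 ok
  pos 21: z in {0,2}, choose 0; 0->0 ok
  pos 22: x in {3}, choose 3; 0->3 ok
  pos 23: y in {1}, choose 1; 3->1 ok
  pos 24: z in {0,2}, choose 0; 1->0 ok
  pos 25: x in {3}, choose 3; 0->3 ok
  pos 26: z in {0,2}, choose 2; 3->2 ok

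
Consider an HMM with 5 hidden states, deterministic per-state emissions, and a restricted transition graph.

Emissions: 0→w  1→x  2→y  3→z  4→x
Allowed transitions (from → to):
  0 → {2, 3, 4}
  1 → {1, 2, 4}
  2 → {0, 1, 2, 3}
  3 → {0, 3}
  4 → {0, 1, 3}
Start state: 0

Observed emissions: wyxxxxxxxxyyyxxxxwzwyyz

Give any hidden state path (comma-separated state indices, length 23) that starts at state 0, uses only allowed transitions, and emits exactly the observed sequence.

0,2,1,1,1,4,1,4,1,1,2,2,2,1,1,1,4,0,3,0,2,2,3

  0: obs=w cand={0} pick 0 [start]
  1: obs=y cand={2} pick 2 [0->2 ok]
  2: obs=x cand={1,4} pick 1 [2->1 ok]
  3: obs=x cand={1,4} pick 1 [1->1 ok]
  4: obs=x cand={1,4} pick 1 [1->1 ok]
  5: obs=x cand={1,4} pick 4 [1->4 ok]
  6: obs=x cand={1,4} pick 1 [4->1 ok]
  7: obs=x cand={1,4} pick 4 [1->4 ok]
  8: obs=x cand={1,4} pick 1 [4->1 ok]
  9: obs=x cand={1,4} pick 1 [1->1 ok]
  10: obs=y cand={2} pick 2 [1->2 ok]
  11: obs=y cand={2} pick 2 [2->2 ok]
  12: obs=y cand={2} pick 2 [2->2 ok]
  13: obs=x cand={1,4} pick 1 [2->1 ok]
  14: obs=x cand={1,4} pick 1 [1->1 ok]
  15: obs=x cand={1,4} pick 1 [1->1 ok]
  16: obs=x cand={1,4} pick 4 [1->4 ok]
  17: obs=w cand={0} pick 0 [4->0 ok]
  18: obs=z cand={3} pick 3 [0->3 ok]
  19: obs=w cand={0} pick 0 [3->0 ok]
  20: obs=y cand={2} pick 2 [0->2 ok]
  21: obs=y cand={2} pick 2 [2->2 ok]
  22: obs=z cand={3} pick 3 [2->3 ok]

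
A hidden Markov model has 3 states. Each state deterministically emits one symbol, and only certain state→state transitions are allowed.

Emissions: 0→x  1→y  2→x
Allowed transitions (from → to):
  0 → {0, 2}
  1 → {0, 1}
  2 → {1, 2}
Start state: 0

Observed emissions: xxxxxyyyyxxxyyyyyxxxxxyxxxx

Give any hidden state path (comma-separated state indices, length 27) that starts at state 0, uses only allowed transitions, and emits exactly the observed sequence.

  t0 'x' -> {0,2}, take 0 (start)
  t1 'x' -> {0,2}, take 0 (0->0 ok)
  t2 'x' -> {0,2}, take 0 (0->0 ok)
  t3 'x' -> {0,2}, take 0 (0->0 ok)
  t4 'x' -> {0,2}, take 2 (0->2 ok)
  t5 'y' -> {1}, take 1 (2->1 ok)
  t6 'y' -> {1}, take 1 (1->1 ok)
  t7 'y' -> {1}, take 1 (1->1 ok)
  t8 'y' -> {1}, take 1 (1->1 ok)
  t9 'x' -> {0,2}, take 0 (1->0 ok)
  t10 'x' -> {0,2}, take 2 (0->2 ok)
  t11 'x' -> {0,2}, take 2 (2->2 ok)
  t12 'y' -> {1}, take 1 (2->1 ok)
  t13 'y' -> {1}, take 1 (1->1 ok)
  t14 'y' -> {1}, take 1 (1->1 ok)
  t15 'y' -> {1}, take 1 (1->1 ok)
  t16 'y' -> {1}, take 1 (1->1 ok)
  t17 'x' -> {0,2}, take 0 (1->0 ok)
  t18 'x' -> {0,2}, take 0 (0->0 ok)
  t19 'x' -> {0,2}, take 0 (0->0 ok)
  t20 'x' -> {0,2}, take 0 (0->0 ok)
  t21 'x' -> {0,2}, take 2 (0->2 ok)
  t22 'y' -> {1}, take 1 (2->1 ok)
  t23 'x' -> {0,2}, take 0 (1->0 ok)
  t24 'x' -> {0,2}, take 0 (0->0 ok)
  t25 'x' -> {0,2}, take 0 (0->0 ok)
  t26 'x' -> {0,2}, take 2 (0->2 ok)

0,0,0,0,2,1,1,1,1,0,2,2,1,1,1,1,1,0,0,0,0,2,1,0,0,0,2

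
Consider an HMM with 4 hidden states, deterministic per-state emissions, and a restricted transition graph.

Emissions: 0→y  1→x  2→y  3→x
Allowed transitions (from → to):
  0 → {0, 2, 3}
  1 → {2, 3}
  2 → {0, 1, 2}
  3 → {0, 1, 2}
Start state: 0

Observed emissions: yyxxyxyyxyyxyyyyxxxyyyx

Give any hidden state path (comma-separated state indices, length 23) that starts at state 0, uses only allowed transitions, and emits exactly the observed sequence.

0,2,1,3,2,1,2,2,1,2,2,1,2,0,0,0,3,1,3,2,2,0,3

  t0 'y' -> {0,2}, take 0 (start)
  t1 'y' -> {0,2}, take 2 (0->2 ok)
  t2 'x' -> {1,3}, take 1 (2->1 ok)
  t3 'x' -> {1,3}, take 3 (1->3 ok)
  t4 'y' -> {0,2}, take 2 (3->2 ok)
  t5 'x' -> {1,3}, take 1 (2->1 ok)
  t6 'y' -> {0,2}, take 2 (1->2 ok)
  t7 'y' -> {0,2}, take 2 (2->2 ok)
  t8 'x' -> {1,3}, take 1 (2->1 ok)
  t9 'y' -> {0,2}, take 2 (1->2 ok)
  t10 'y' -> {0,2}, take 2 (2->2 ok)
  t11 'x' -> {1,3}, take 1 (2->1 ok)
  t12 'y' -> {0,2}, take 2 (1->2 ok)
  t13 'y' -> {0,2}, take 0 (2->0 ok)
  t14 'y' -> {0,2}, take 0 (0->0 ok)
  t15 'y' -> {0,2}, take 0 (0->0 ok)
  t16 'x' -> {1,3}, take 3 (0->3 ok)
  t17 'x' -> {1,3}, take 1 (3->1 ok)
  t18 'x' -> {1,3}, take 3 (1->3 ok)
  t19 'y' -> {0,2}, take 2 (3->2 ok)
  t20 'y' -> {0,2}, take 2 (2->2 ok)
  t21 'y' -> {0,2}, take 0 (2->0 ok)
  t22 'x' -> {1,3}, take 3 (0->3 ok)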